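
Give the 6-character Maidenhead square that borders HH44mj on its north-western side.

HH44lk

Longitude subsquare m = 12; −1 → 11 = l.
Latitude subsquare j = 9; +1 → 10 = k.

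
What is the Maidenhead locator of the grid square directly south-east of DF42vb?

Longitude subsquare v = 21; +1 → 22 = w.
Latitude subsquare b = 1; −1 → 0 = a.

DF42wa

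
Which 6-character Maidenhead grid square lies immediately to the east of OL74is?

OL74js

Longitude subsquare i = 8; +1 → 9 = j.
The latitude characters are unchanged.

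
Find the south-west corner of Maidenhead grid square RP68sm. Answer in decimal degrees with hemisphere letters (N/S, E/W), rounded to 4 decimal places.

68.5000° N, 173.5000° E

Field R=17, P=15: +17·20° lon, +15·10° lat → SW at lon 160°, lat 60°.
Square 6, 8: +6·2° lon, +8·1° lat → SW at lon 172°, lat 68°.
Subsquare s=18, m=12: +18·0.0833333° lon, +12·0.0416667° lat → SW at lon 173.5°, lat 68.5°.
latitude 68.5000° N, longitude 173.5000° E.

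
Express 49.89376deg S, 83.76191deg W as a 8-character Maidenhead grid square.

EE80cc85

Add 180° to longitude and 90° to latitude: 96.23809, 40.10624.
Field: lon ⌊96.23809/20⌋ = 4 → E; lat ⌊40.10624/10⌋ = 4 → E.
Square: lon ⌊16.23809/2⌋ = 8; lat ⌊0.10624/1⌋ = 0.
Subsquare: lon ⌊0.23809/0.0833333⌋ = 2 → c; lat ⌊0.10624/0.0416667⌋ = 2 → c.
Extended square: lon ⌊0.07142/0.00833333⌋ = 8; lat ⌊0.02291/0.00416667⌋ = 5.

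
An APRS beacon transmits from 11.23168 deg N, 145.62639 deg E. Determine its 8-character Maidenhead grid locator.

Add 180° to longitude and 90° to latitude: 325.62639, 101.23168.
Field (20°×10°, letters A–R): lon ⌊325.62639/20⌋ = 16 → Q; lat ⌊101.23168/10⌋ = 10 → K.
Square (2°×1°, digits 0–9): lon ⌊5.62639/2⌋ = 2; lat ⌊1.23168/1⌋ = 1.
Subsquare (5′×2.5′, letters a–x): lon ⌊1.62639/0.0833333⌋ = 19 → t; lat ⌊0.23168/0.0416667⌋ = 5 → f.
Extended square (30″×15″, digits 0–9): lon ⌊0.04306/0.00833333⌋ = 5; lat ⌊0.02335/0.00416667⌋ = 5.

QK21tf55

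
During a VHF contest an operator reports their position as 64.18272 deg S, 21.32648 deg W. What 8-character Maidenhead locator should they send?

HC95it06

Add 180° to longitude and 90° to latitude: 158.67352, 25.81728.
Field: 158.67352/20 → 7 → H, 25.81728/10 → 2 → C; chars HC.
Square: 18.67352/2 → 9, 5.81728/1 → 5; chars 95.
Subsquare: 0.67352/0.0833333 → 8 → i, 0.81728/0.0416667 → 19 → t; chars it.
Extended square: 0.00685/0.00833333 → 0, 0.02561/0.00416667 → 6; chars 06.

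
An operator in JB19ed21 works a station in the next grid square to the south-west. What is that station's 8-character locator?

JB19ed10

Longitude extended square 2; −1 → 1.
Latitude extended square 1; −1 → 0.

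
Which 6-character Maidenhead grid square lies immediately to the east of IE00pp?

Longitude subsquare p = 15; +1 → 16 = q.
The latitude characters are unchanged.

IE00qp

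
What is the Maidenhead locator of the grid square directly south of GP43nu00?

Latitude extended square 0; −1 → -1, wraps to 9, carry into subsquare.
Latitude subsquare u = 20; −1 → 19 = t.
The longitude characters are unchanged.

GP43nt09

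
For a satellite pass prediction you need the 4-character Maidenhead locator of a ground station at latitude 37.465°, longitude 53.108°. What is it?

Add 180° to longitude and 90° to latitude: 233.11, 127.47.
Field: 233.11/20 → 11 → L, 127.47/10 → 12 → M; chars LM.
Square: 13.11/2 → 6, 7.47/1 → 7; chars 67.

LM67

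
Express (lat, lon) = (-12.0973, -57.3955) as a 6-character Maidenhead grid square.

GH17hv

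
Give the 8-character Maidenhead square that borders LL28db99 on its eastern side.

Longitude extended square 9; +1 → 10, wraps to 0, carry into subsquare.
Longitude subsquare d = 3; +1 → 4 = e.
The latitude characters are unchanged.

LL28eb09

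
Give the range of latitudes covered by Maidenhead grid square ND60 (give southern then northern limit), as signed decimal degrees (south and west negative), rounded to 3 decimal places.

-60.000, -59.000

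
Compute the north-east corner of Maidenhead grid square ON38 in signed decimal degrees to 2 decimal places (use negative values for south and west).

Field O=14, N=13: +14·20° lon, +13·10° lat → SW at lon 100°, lat 40°.
Square 3, 8: +3·2° lon, +8·1° lat → SW at lon 106°, lat 48°.
Cell spans 2° lon × 1° lat. NE corner is SW corner plus one full cell.
latitude 49.00, longitude 108.00.

49.00, 108.00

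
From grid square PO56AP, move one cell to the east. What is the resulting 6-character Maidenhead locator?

Longitude subsquare a = 0; +1 → 1 = b.
The latitude characters are unchanged.

PO56bp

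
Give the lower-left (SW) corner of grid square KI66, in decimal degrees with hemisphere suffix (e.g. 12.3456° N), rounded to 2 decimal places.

4.00° S, 32.00° E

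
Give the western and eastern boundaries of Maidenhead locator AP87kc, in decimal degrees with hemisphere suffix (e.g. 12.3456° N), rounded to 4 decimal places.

163.1667° W, 163.0833° W

Field A=0, P=15: +0·20° lon, +15·10° lat → SW at lon -180°, lat 60°.
Square 8, 7: +8·2° lon, +7·1° lat → SW at lon -164°, lat 67°.
Subsquare k=10, c=2: +10·0.0833333° lon, +2·0.0416667° lat → SW at lon -163.167°, lat 67.0833°.
Cell spans 0.0833333° lon × 0.0416667° lat.
west 163.1667° W, east 163.0833° W.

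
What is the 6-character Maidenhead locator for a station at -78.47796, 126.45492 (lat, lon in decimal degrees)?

PB31fm

Offset from 180°W / 90°S: lon 306.4549°, lat 11.5220°.
Field: lon ⌊306.4549/20⌋ = 15 → P; lat ⌊11.5220/10⌋ = 1 → B.
Square: lon ⌊6.4549/2⌋ = 3; lat ⌊1.5220/1⌋ = 1.
Subsquare: lon ⌊0.4549/0.0833333⌋ = 5 → f; lat ⌊0.5220/0.0416667⌋ = 12 → m.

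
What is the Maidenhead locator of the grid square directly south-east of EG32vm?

EG32wl

Longitude subsquare v = 21; +1 → 22 = w.
Latitude subsquare m = 12; −1 → 11 = l.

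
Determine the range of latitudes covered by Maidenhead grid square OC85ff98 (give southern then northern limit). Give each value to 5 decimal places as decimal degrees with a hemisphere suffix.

64.75833° S, 64.75417° S

Field O=14, C=2: +14·20° lon, +2·10° lat → SW at lon 100°, lat -70°.
Square 8, 5: +8·2° lon, +5·1° lat → SW at lon 116°, lat -65°.
Subsquare f=5, f=5: +5·0.0833333° lon, +5·0.0416667° lat → SW at lon 116.417°, lat -64.7917°.
Extended square 9, 8: +9·0.00833333° lon, +8·0.00416667° lat → SW at lon 116.492°, lat -64.7583°.
Cell spans 0.00833333° lon × 0.00416667° lat.
south 64.75833° S, north 64.75417° S.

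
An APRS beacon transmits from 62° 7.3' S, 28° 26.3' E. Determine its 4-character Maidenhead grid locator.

Add 180° to longitude and 90° to latitude: 208.44, 27.88.
Field: lon ⌊208.44/20⌋ = 10 → K; lat ⌊27.88/10⌋ = 2 → C.
Square: lon ⌊8.44/2⌋ = 4; lat ⌊7.88/1⌋ = 7.

KC47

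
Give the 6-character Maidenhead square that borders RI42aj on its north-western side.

Longitude subsquare a = 0; −1 → -1, wraps to 23 = x, carry into square.
Longitude square 4; −1 → 3.
Latitude subsquare j = 9; +1 → 10 = k.

RI32xk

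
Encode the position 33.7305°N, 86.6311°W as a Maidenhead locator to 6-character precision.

EM63qr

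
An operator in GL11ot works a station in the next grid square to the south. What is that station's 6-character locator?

GL11os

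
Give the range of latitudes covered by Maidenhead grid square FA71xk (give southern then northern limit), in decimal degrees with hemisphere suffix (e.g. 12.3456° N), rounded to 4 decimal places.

Field F=5, A=0: +5·20° lon, +0·10° lat → SW at lon -80°, lat -90°.
Square 7, 1: +7·2° lon, +1·1° lat → SW at lon -66°, lat -89°.
Subsquare x=23, k=10: +23·0.0833333° lon, +10·0.0416667° lat → SW at lon -64.0833°, lat -88.5833°.
Cell spans 0.0833333° lon × 0.0416667° lat.
south 88.5833° S, north 88.5417° S.

88.5833° S, 88.5417° S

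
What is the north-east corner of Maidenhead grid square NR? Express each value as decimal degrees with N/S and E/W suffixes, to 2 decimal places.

90.00° N, 100.00° E

Field N=13, R=17: +13·20° lon, +17·10° lat → SW at lon 80°, lat 80°.
Cell spans 20° lon × 10° lat. NE corner is SW corner plus one full cell.
latitude 90.00° N, longitude 100.00° E.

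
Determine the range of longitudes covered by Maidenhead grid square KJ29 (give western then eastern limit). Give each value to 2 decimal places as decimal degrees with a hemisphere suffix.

24.00° E, 26.00° E

Field K=10, J=9: +10·20° lon, +9·10° lat → SW at lon 20°, lat 0°.
Square 2, 9: +2·2° lon, +9·1° lat → SW at lon 24°, lat 9°.
Cell spans 2° lon × 1° lat.
west 24.00° E, east 26.00° E.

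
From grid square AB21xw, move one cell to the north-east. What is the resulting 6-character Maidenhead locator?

Longitude subsquare x = 23; +1 → 24, wraps to 0 = a, carry into square.
Longitude square 2; +1 → 3.
Latitude subsquare w = 22; +1 → 23 = x.

AB31ax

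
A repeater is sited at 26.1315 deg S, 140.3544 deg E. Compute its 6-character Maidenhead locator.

Shift to the Maidenhead origin (180°W, 90°S): lon 320.3544, lat 63.8685.
Field: lon ⌊320.3544/20⌋ = 16 → Q; lat ⌊63.8685/10⌋ = 6 → G.
Square: lon ⌊0.3544/2⌋ = 0; lat ⌊3.8685/1⌋ = 3.
Subsquare: lon ⌊0.3544/0.0833333⌋ = 4 → e; lat ⌊0.8685/0.0416667⌋ = 20 → u.

QG03eu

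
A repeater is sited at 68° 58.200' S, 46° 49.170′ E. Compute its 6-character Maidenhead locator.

LC31ja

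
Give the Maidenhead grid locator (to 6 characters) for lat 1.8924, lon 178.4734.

RJ91fv

Shift to the Maidenhead origin (180°W, 90°S): lon 358.4734, lat 91.8924.
Field (20°×10°, letters A–R): 358.4734/20 → 17 → R, 91.8924/10 → 9 → J; chars RJ.
Square (2°×1°, digits 0–9): 18.4734/2 → 9, 1.8924/1 → 1; chars 91.
Subsquare (5′×2.5′, letters a–x): 0.4734/0.0833333 → 5 → f, 0.8924/0.0416667 → 21 → v; chars fv.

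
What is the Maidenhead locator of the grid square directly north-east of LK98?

MK09

Longitude square 9; +1 → 10, wraps to 0, carry into field.
Longitude field L = 11; +1 → 12 = M.
Latitude square 8; +1 → 9.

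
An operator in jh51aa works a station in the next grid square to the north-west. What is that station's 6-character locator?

Longitude subsquare a = 0; −1 → -1, wraps to 23 = x, carry into square.
Longitude square 5; −1 → 4.
Latitude subsquare a = 0; +1 → 1 = b.

JH41xb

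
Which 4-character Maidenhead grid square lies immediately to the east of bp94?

Longitude square 9; +1 → 10, wraps to 0, carry into field.
Longitude field B = 1; +1 → 2 = C.
The latitude characters are unchanged.

CP04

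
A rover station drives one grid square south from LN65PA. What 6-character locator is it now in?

LN64px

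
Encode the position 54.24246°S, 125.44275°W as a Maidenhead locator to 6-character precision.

CD75gs

Shift to the Maidenhead origin (180°W, 90°S): lon 54.5572, lat 35.7575.
Field: 54.5572/20 → 2 → C, 35.7575/10 → 3 → D; chars CD.
Square: 14.5572/2 → 7, 5.7575/1 → 5; chars 75.
Subsquare: 0.5572/0.0833333 → 6 → g, 0.7575/0.0416667 → 18 → s; chars gs.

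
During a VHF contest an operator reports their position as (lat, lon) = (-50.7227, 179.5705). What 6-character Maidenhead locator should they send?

Add 180° to longitude and 90° to latitude: 359.5705, 39.2773.
Field: lon ⌊359.5705/20⌋ = 17 → R; lat ⌊39.2773/10⌋ = 3 → D.
Square: lon ⌊19.5705/2⌋ = 9; lat ⌊9.2773/1⌋ = 9.
Subsquare: lon ⌊1.5705/0.0833333⌋ = 18 → s; lat ⌊0.2773/0.0416667⌋ = 6 → g.

RD99sg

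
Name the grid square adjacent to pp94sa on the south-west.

Longitude subsquare s = 18; −1 → 17 = r.
Latitude subsquare a = 0; −1 → -1, wraps to 23 = x, carry into square.
Latitude square 4; −1 → 3.

PP93rx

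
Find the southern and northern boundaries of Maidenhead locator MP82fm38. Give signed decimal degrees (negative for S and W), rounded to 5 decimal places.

62.53333, 62.53750

Field M=12, P=15: +12·20° lon, +15·10° lat → SW at lon 60°, lat 60°.
Square 8, 2: +8·2° lon, +2·1° lat → SW at lon 76°, lat 62°.
Subsquare f=5, m=12: +5·0.0833333° lon, +12·0.0416667° lat → SW at lon 76.4167°, lat 62.5°.
Extended square 3, 8: +3·0.00833333° lon, +8·0.00416667° lat → SW at lon 76.4417°, lat 62.5333°.
Cell spans 0.00833333° lon × 0.00416667° lat.
south 62.53333, north 62.53750.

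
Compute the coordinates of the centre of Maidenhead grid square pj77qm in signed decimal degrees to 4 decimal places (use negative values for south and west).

7.5208, 135.3750

Field P=15, J=9: +15·20° lon, +9·10° lat → SW at lon 120°, lat 0°.
Square 7, 7: +7·2° lon, +7·1° lat → SW at lon 134°, lat 7°.
Subsquare q=16, m=12: +16·0.0833333° lon, +12·0.0416667° lat → SW at lon 135.333°, lat 7.5°.
Cell spans 0.0833333° lon × 0.0416667° lat. Centre is SW corner plus half of each.
latitude 7.5208, longitude 135.3750.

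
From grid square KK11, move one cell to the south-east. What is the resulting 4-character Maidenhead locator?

Longitude square 1; +1 → 2.
Latitude square 1; −1 → 0.

KK20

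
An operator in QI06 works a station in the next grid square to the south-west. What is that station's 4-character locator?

PI95

Longitude square 0; −1 → -1, wraps to 9, carry into field.
Longitude field Q = 16; −1 → 15 = P.
Latitude square 6; −1 → 5.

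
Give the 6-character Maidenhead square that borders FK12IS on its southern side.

FK12ir

Latitude subsquare s = 18; −1 → 17 = r.
The longitude characters are unchanged.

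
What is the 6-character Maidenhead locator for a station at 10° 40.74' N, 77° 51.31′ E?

MK80wq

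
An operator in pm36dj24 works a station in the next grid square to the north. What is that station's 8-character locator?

Latitude extended square 4; +1 → 5.
The longitude characters are unchanged.

PM36dj25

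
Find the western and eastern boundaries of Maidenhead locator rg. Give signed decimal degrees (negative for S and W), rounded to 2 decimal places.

160.00, 180.00

Field R=17, G=6: +17·20° lon, +6·10° lat → SW at lon 160°, lat -30°.
Cell spans 20° lon × 10° lat.
west 160.00, east 180.00.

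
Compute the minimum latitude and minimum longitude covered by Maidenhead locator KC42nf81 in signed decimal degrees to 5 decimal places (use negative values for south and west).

Field K=10, C=2: +10·20° lon, +2·10° lat → SW at lon 20°, lat -70°.
Square 4, 2: +4·2° lon, +2·1° lat → SW at lon 28°, lat -68°.
Subsquare n=13, f=5: +13·0.0833333° lon, +5·0.0416667° lat → SW at lon 29.0833°, lat -67.7917°.
Extended square 8, 1: +8·0.00833333° lon, +1·0.00416667° lat → SW at lon 29.15°, lat -67.7875°.
latitude -67.78750, longitude 29.15000.

-67.78750, 29.15000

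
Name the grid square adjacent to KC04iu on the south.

Latitude subsquare u = 20; −1 → 19 = t.
The longitude characters are unchanged.

KC04it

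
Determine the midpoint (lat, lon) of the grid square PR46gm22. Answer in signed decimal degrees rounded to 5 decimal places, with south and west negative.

86.51042, 128.52083

Field P=15, R=17: +15·20° lon, +17·10° lat → SW at lon 120°, lat 80°.
Square 4, 6: +4·2° lon, +6·1° lat → SW at lon 128°, lat 86°.
Subsquare g=6, m=12: +6·0.0833333° lon, +12·0.0416667° lat → SW at lon 128.5°, lat 86.5°.
Extended square 2, 2: +2·0.00833333° lon, +2·0.00416667° lat → SW at lon 128.517°, lat 86.5083°.
Cell spans 0.00833333° lon × 0.00416667° lat. Centre is SW corner plus half of each.
latitude 86.51042, longitude 128.52083.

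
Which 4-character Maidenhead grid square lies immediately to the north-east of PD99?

QE00

Longitude square 9; +1 → 10, wraps to 0, carry into field.
Longitude field P = 15; +1 → 16 = Q.
Latitude square 9; +1 → 10, wraps to 0, carry into field.
Latitude field D = 3; +1 → 4 = E.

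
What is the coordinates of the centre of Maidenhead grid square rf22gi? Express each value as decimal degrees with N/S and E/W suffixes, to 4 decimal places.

Field R=17, F=5: +17·20° lon, +5·10° lat → SW at lon 160°, lat -40°.
Square 2, 2: +2·2° lon, +2·1° lat → SW at lon 164°, lat -38°.
Subsquare g=6, i=8: +6·0.0833333° lon, +8·0.0416667° lat → SW at lon 164.5°, lat -37.6667°.
Cell spans 0.0833333° lon × 0.0416667° lat. Centre is SW corner plus half of each.
latitude 37.6458° S, longitude 164.5417° E.

37.6458° S, 164.5417° E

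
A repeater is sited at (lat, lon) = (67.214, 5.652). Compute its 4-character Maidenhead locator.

Offset from 180°W / 90°S: lon 185.65°, lat 157.21°.
Field: lon ⌊185.65/20⌋ = 9 → J; lat ⌊157.21/10⌋ = 15 → P.
Square: lon ⌊5.65/2⌋ = 2; lat ⌊7.21/1⌋ = 7.

JP27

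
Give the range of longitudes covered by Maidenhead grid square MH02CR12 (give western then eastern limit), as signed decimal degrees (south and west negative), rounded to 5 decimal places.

Field M=12, H=7: +12·20° lon, +7·10° lat → SW at lon 60°, lat -20°.
Square 0, 2: +0·2° lon, +2·1° lat → SW at lon 60°, lat -18°.
Subsquare c=2, r=17: +2·0.0833333° lon, +17·0.0416667° lat → SW at lon 60.1667°, lat -17.2917°.
Extended square 1, 2: +1·0.00833333° lon, +2·0.00416667° lat → SW at lon 60.175°, lat -17.2833°.
Cell spans 0.00833333° lon × 0.00416667° lat.
west 60.17500, east 60.18333.

60.17500, 60.18333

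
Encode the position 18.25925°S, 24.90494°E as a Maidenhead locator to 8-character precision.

Add 180° to longitude and 90° to latitude: 204.90494, 71.74075.
Field: 204.90494/20 → 10 → K, 71.74075/10 → 7 → H; chars KH.
Square: 4.90494/2 → 2, 1.74075/1 → 1; chars 21.
Subsquare: 0.90494/0.0833333 → 10 → k, 0.74075/0.0416667 → 17 → r; chars kr.
Extended square: 0.07161/0.00833333 → 8, 0.03242/0.00416667 → 7; chars 87.

KH21kr87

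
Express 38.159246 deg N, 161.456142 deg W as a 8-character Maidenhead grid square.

Offset from 180°W / 90°S: lon 18.54386°, lat 128.15925°.
Field: lon ⌊18.54386/20⌋ = 0 → A; lat ⌊128.15925/10⌋ = 12 → M.
Square: lon ⌊18.54386/2⌋ = 9; lat ⌊8.15925/1⌋ = 8.
Subsquare: lon ⌊0.54386/0.0833333⌋ = 6 → g; lat ⌊0.15925/0.0416667⌋ = 3 → d.
Extended square: lon ⌊0.04386/0.00833333⌋ = 5; lat ⌊0.03425/0.00416667⌋ = 8.

AM98gd58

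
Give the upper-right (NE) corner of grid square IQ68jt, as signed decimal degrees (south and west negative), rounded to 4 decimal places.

Field I=8, Q=16: +8·20° lon, +16·10° lat → SW at lon -20°, lat 70°.
Square 6, 8: +6·2° lon, +8·1° lat → SW at lon -8°, lat 78°.
Subsquare j=9, t=19: +9·0.0833333° lon, +19·0.0416667° lat → SW at lon -7.25°, lat 78.7917°.
Cell spans 0.0833333° lon × 0.0416667° lat. NE corner is SW corner plus one full cell.
latitude 78.8333, longitude -7.1667.

78.8333, -7.1667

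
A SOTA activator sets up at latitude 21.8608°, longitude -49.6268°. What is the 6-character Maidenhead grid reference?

Shift to the Maidenhead origin (180°W, 90°S): lon 130.3732, lat 111.8608.
Field: lon ⌊130.3732/20⌋ = 6 → G; lat ⌊111.8608/10⌋ = 11 → L.
Square: lon ⌊10.3732/2⌋ = 5; lat ⌊1.8608/1⌋ = 1.
Subsquare: lon ⌊0.3732/0.0833333⌋ = 4 → e; lat ⌊0.8608/0.0416667⌋ = 20 → u.

GL51eu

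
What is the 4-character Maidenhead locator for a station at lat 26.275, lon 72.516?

ML66

Add 180° to longitude and 90° to latitude: 252.52, 116.28.
Field: 252.52/20 → 12 → M, 116.28/10 → 11 → L; chars ML.
Square: 12.52/2 → 6, 6.28/1 → 6; chars 66.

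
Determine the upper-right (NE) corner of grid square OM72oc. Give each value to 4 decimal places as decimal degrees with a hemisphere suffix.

32.1250° N, 115.2500° E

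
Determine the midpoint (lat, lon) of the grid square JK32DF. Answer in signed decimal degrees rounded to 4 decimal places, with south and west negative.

12.2292, 6.2917

Field J=9, K=10: +9·20° lon, +10·10° lat → SW at lon 0°, lat 10°.
Square 3, 2: +3·2° lon, +2·1° lat → SW at lon 6°, lat 12°.
Subsquare d=3, f=5: +3·0.0833333° lon, +5·0.0416667° lat → SW at lon 6.25°, lat 12.2083°.
Cell spans 0.0833333° lon × 0.0416667° lat. Centre is SW corner plus half of each.
latitude 12.2292, longitude 6.2917.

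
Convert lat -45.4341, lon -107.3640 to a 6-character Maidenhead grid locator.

DE64hn

Add 180° to longitude and 90° to latitude: 72.6360, 44.5659.
Field: 72.6360/20 → 3 → D, 44.5659/10 → 4 → E; chars DE.
Square: 12.6360/2 → 6, 4.5659/1 → 4; chars 64.
Subsquare: 0.6360/0.0833333 → 7 → h, 0.5659/0.0416667 → 13 → n; chars hn.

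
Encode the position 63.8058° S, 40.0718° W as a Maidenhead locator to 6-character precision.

GC96xe

Add 180° to longitude and 90° to latitude: 139.9282, 26.1942.
Field (20°×10°, letters A–R): lon ⌊139.9282/20⌋ = 6 → G; lat ⌊26.1942/10⌋ = 2 → C.
Square (2°×1°, digits 0–9): lon ⌊19.9282/2⌋ = 9; lat ⌊6.1942/1⌋ = 6.
Subsquare (5′×2.5′, letters a–x): lon ⌊1.9282/0.0833333⌋ = 23 → x; lat ⌊0.1942/0.0416667⌋ = 4 → e.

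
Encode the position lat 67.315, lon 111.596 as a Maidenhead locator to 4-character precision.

OP57

Shift to the Maidenhead origin (180°W, 90°S): lon 291.60, lat 157.31.
Field (20°×10°, letters A–R): lon ⌊291.60/20⌋ = 14 → O; lat ⌊157.31/10⌋ = 15 → P.
Square (2°×1°, digits 0–9): lon ⌊11.60/2⌋ = 5; lat ⌊7.31/1⌋ = 7.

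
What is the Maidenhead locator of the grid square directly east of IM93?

JM03

Longitude square 9; +1 → 10, wraps to 0, carry into field.
Longitude field I = 8; +1 → 9 = J.
The latitude characters are unchanged.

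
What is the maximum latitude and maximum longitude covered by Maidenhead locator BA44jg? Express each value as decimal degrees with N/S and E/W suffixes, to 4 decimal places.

Field B=1, A=0: +1·20° lon, +0·10° lat → SW at lon -160°, lat -90°.
Square 4, 4: +4·2° lon, +4·1° lat → SW at lon -152°, lat -86°.
Subsquare j=9, g=6: +9·0.0833333° lon, +6·0.0416667° lat → SW at lon -151.25°, lat -85.75°.
Cell spans 0.0833333° lon × 0.0416667° lat. NE corner is SW corner plus one full cell.
latitude 85.7083° S, longitude 151.1667° W.

85.7083° S, 151.1667° W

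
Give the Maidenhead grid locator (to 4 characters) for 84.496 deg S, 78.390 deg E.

MA95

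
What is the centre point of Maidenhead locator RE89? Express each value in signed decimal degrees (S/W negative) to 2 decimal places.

Field R=17, E=4: +17·20° lon, +4·10° lat → SW at lon 160°, lat -50°.
Square 8, 9: +8·2° lon, +9·1° lat → SW at lon 176°, lat -41°.
Cell spans 2° lon × 1° lat. Centre is SW corner plus half of each.
latitude -40.50, longitude 177.00.

-40.50, 177.00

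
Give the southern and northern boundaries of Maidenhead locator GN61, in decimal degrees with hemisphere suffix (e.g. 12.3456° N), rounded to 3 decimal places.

Field G=6, N=13: +6·20° lon, +13·10° lat → SW at lon -60°, lat 40°.
Square 6, 1: +6·2° lon, +1·1° lat → SW at lon -48°, lat 41°.
Cell spans 2° lon × 1° lat.
south 41.000° N, north 42.000° N.

41.000° N, 42.000° N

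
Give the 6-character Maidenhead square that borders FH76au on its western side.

FH66xu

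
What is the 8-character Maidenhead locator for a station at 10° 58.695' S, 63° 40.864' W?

FH89da85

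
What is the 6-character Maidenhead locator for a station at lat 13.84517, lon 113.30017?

Offset from 180°W / 90°S: lon 293.3002°, lat 103.8452°.
Field: lon ⌊293.3002/20⌋ = 14 → O; lat ⌊103.8452/10⌋ = 10 → K.
Square: lon ⌊13.3002/2⌋ = 6; lat ⌊3.8452/1⌋ = 3.
Subsquare: lon ⌊1.3002/0.0833333⌋ = 15 → p; lat ⌊0.8452/0.0416667⌋ = 20 → u.

OK63pu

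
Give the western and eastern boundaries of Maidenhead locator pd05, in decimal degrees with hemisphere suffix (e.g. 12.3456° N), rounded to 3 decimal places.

120.000° E, 122.000° E

Field P=15, D=3: +15·20° lon, +3·10° lat → SW at lon 120°, lat -60°.
Square 0, 5: +0·2° lon, +5·1° lat → SW at lon 120°, lat -55°.
Cell spans 2° lon × 1° lat.
west 120.000° E, east 122.000° E.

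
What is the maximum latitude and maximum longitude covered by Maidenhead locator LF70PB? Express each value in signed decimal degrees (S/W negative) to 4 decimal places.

-39.9167, 55.3333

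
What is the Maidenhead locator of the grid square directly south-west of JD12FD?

JD12ec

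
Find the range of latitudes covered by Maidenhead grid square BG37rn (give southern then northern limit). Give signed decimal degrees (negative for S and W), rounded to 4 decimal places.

Field B=1, G=6: +1·20° lon, +6·10° lat → SW at lon -160°, lat -30°.
Square 3, 7: +3·2° lon, +7·1° lat → SW at lon -154°, lat -23°.
Subsquare r=17, n=13: +17·0.0833333° lon, +13·0.0416667° lat → SW at lon -152.583°, lat -22.4583°.
Cell spans 0.0833333° lon × 0.0416667° lat.
south -22.4583, north -22.4167.

-22.4583, -22.4167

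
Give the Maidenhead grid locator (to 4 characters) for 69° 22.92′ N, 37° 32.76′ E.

Add 180° to longitude and 90° to latitude: 217.55, 159.38.
Field (20°×10°, letters A–R): lon ⌊217.55/20⌋ = 10 → K; lat ⌊159.38/10⌋ = 15 → P.
Square (2°×1°, digits 0–9): lon ⌊17.55/2⌋ = 8; lat ⌊9.38/1⌋ = 9.

KP89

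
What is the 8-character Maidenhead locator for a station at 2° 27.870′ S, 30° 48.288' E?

KI57jm68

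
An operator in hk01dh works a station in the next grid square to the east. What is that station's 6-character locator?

HK01eh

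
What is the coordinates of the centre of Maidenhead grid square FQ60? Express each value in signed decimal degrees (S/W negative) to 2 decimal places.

Field F=5, Q=16: +5·20° lon, +16·10° lat → SW at lon -80°, lat 70°.
Square 6, 0: +6·2° lon, +0·1° lat → SW at lon -68°, lat 70°.
Cell spans 2° lon × 1° lat. Centre is SW corner plus half of each.
latitude 70.50, longitude -67.00.

70.50, -67.00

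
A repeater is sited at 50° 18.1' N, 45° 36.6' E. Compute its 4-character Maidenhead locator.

LO20

Add 180° to longitude and 90° to latitude: 225.61, 140.30.
Field: lon ⌊225.61/20⌋ = 11 → L; lat ⌊140.30/10⌋ = 14 → O.
Square: lon ⌊5.61/2⌋ = 2; lat ⌊0.30/1⌋ = 0.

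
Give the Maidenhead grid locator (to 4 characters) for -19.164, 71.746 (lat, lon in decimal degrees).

MH50

Add 180° to longitude and 90° to latitude: 251.75, 70.84.
Field: lon ⌊251.75/20⌋ = 12 → M; lat ⌊70.84/10⌋ = 7 → H.
Square: lon ⌊11.75/2⌋ = 5; lat ⌊0.84/1⌋ = 0.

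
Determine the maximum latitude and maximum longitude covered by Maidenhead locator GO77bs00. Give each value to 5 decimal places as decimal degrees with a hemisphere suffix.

57.75417° N, 45.90833° W

Field G=6, O=14: +6·20° lon, +14·10° lat → SW at lon -60°, lat 50°.
Square 7, 7: +7·2° lon, +7·1° lat → SW at lon -46°, lat 57°.
Subsquare b=1, s=18: +1·0.0833333° lon, +18·0.0416667° lat → SW at lon -45.9167°, lat 57.75°.
Extended square 0, 0: +0·0.00833333° lon, +0·0.00416667° lat → SW at lon -45.9167°, lat 57.75°.
Cell spans 0.00833333° lon × 0.00416667° lat. NE corner is SW corner plus one full cell.
latitude 57.75417° N, longitude 45.90833° W.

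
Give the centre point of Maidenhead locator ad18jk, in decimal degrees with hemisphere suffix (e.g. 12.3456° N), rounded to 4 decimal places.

Field A=0, D=3: +0·20° lon, +3·10° lat → SW at lon -180°, lat -60°.
Square 1, 8: +1·2° lon, +8·1° lat → SW at lon -178°, lat -52°.
Subsquare j=9, k=10: +9·0.0833333° lon, +10·0.0416667° lat → SW at lon -177.25°, lat -51.5833°.
Cell spans 0.0833333° lon × 0.0416667° lat. Centre is SW corner plus half of each.
latitude 51.5625° S, longitude 177.2083° W.

51.5625° S, 177.2083° W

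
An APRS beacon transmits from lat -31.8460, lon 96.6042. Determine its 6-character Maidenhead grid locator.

NF88hd

Add 180° to longitude and 90° to latitude: 276.6042, 58.1540.
Field (20°×10°, letters A–R): 276.6042/20 → 13 → N, 58.1540/10 → 5 → F; chars NF.
Square (2°×1°, digits 0–9): 16.6042/2 → 8, 8.1540/1 → 8; chars 88.
Subsquare (5′×2.5′, letters a–x): 0.6042/0.0833333 → 7 → h, 0.1540/0.0416667 → 3 → d; chars hd.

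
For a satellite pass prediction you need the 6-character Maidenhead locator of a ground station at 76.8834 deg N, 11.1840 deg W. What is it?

IQ46jv

Shift to the Maidenhead origin (180°W, 90°S): lon 168.8160, lat 166.8834.
Field: lon ⌊168.8160/20⌋ = 8 → I; lat ⌊166.8834/10⌋ = 16 → Q.
Square: lon ⌊8.8160/2⌋ = 4; lat ⌊6.8834/1⌋ = 6.
Subsquare: lon ⌊0.8160/0.0833333⌋ = 9 → j; lat ⌊0.8834/0.0416667⌋ = 21 → v.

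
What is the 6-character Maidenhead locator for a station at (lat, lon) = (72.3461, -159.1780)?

BQ02ji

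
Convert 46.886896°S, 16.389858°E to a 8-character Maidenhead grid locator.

JE83ec67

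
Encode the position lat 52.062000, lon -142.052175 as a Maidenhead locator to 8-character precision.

Offset from 180°W / 90°S: lon 37.94782°, lat 142.06200°.
Field: lon ⌊37.94782/20⌋ = 1 → B; lat ⌊142.06200/10⌋ = 14 → O.
Square: lon ⌊17.94782/2⌋ = 8; lat ⌊2.06200/1⌋ = 2.
Subsquare: lon ⌊1.94782/0.0833333⌋ = 23 → x; lat ⌊0.06200/0.0416667⌋ = 1 → b.
Extended square: lon ⌊0.03116/0.00833333⌋ = 3; lat ⌊0.02033/0.00416667⌋ = 4.

BO82xb34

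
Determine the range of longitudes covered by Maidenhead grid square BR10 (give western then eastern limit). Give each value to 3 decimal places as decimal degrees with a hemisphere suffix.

Field B=1, R=17: +1·20° lon, +17·10° lat → SW at lon -160°, lat 80°.
Square 1, 0: +1·2° lon, +0·1° lat → SW at lon -158°, lat 80°.
Cell spans 2° lon × 1° lat.
west 158.000° W, east 156.000° W.

158.000° W, 156.000° W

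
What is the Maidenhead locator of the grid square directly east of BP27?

Longitude square 2; +1 → 3.
The latitude characters are unchanged.

BP37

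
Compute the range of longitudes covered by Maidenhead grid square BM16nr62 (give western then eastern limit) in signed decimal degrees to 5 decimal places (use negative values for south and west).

Field B=1, M=12: +1·20° lon, +12·10° lat → SW at lon -160°, lat 30°.
Square 1, 6: +1·2° lon, +6·1° lat → SW at lon -158°, lat 36°.
Subsquare n=13, r=17: +13·0.0833333° lon, +17·0.0416667° lat → SW at lon -156.917°, lat 36.7083°.
Extended square 6, 2: +6·0.00833333° lon, +2·0.00416667° lat → SW at lon -156.867°, lat 36.7167°.
Cell spans 0.00833333° lon × 0.00416667° lat.
west -156.86667, east -156.85833.

-156.86667, -156.85833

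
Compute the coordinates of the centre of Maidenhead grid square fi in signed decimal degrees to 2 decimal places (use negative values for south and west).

-5.00, -70.00

Field F=5, I=8: +5·20° lon, +8·10° lat → SW at lon -80°, lat -10°.
Cell spans 20° lon × 10° lat. Centre is SW corner plus half of each.
latitude -5.00, longitude -70.00.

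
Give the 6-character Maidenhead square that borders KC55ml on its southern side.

KC55mk

Latitude subsquare l = 11; −1 → 10 = k.
The longitude characters are unchanged.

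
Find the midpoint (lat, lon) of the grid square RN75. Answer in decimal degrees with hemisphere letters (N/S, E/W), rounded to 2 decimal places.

Field R=17, N=13: +17·20° lon, +13·10° lat → SW at lon 160°, lat 40°.
Square 7, 5: +7·2° lon, +5·1° lat → SW at lon 174°, lat 45°.
Cell spans 2° lon × 1° lat. Centre is SW corner plus half of each.
latitude 45.50° N, longitude 175.00° E.

45.50° N, 175.00° E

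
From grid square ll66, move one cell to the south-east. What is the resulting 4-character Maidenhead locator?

Longitude square 6; +1 → 7.
Latitude square 6; −1 → 5.

LL75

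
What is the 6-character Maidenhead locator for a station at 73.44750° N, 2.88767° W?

IQ83nk

Offset from 180°W / 90°S: lon 177.1123°, lat 163.4475°.
Field: 177.1123/20 → 8 → I, 163.4475/10 → 16 → Q; chars IQ.
Square: 17.1123/2 → 8, 3.4475/1 → 3; chars 83.
Subsquare: 1.1123/0.0833333 → 13 → n, 0.4475/0.0416667 → 10 → k; chars nk.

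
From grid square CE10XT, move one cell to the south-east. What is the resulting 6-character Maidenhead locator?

CE20as

Longitude subsquare x = 23; +1 → 24, wraps to 0 = a, carry into square.
Longitude square 1; +1 → 2.
Latitude subsquare t = 19; −1 → 18 = s.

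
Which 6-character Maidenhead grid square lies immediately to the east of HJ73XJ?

HJ83aj

Longitude subsquare x = 23; +1 → 24, wraps to 0 = a, carry into square.
Longitude square 7; +1 → 8.
The latitude characters are unchanged.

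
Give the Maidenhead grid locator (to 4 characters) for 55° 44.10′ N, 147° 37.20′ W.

BO65

Shift to the Maidenhead origin (180°W, 90°S): lon 32.38, lat 145.74.
Field: 32.38/20 → 1 → B, 145.74/10 → 14 → O; chars BO.
Square: 12.38/2 → 6, 5.74/1 → 5; chars 65.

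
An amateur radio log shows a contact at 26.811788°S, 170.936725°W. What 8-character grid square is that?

AG43me75

Shift to the Maidenhead origin (180°W, 90°S): lon 9.06328, lat 63.18821.
Field: 9.06328/20 → 0 → A, 63.18821/10 → 6 → G; chars AG.
Square: 9.06328/2 → 4, 3.18821/1 → 3; chars 43.
Subsquare: 1.06328/0.0833333 → 12 → m, 0.18821/0.0416667 → 4 → e; chars me.
Extended square: 0.06328/0.00833333 → 7, 0.02155/0.00416667 → 5; chars 75.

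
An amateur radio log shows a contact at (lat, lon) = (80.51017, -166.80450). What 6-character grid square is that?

AR60om

Add 180° to longitude and 90° to latitude: 13.1955, 170.5102.
Field: lon ⌊13.1955/20⌋ = 0 → A; lat ⌊170.5102/10⌋ = 17 → R.
Square: lon ⌊13.1955/2⌋ = 6; lat ⌊0.5102/1⌋ = 0.
Subsquare: lon ⌊1.1955/0.0833333⌋ = 14 → o; lat ⌊0.5102/0.0416667⌋ = 12 → m.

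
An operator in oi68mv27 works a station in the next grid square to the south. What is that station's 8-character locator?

Latitude extended square 7; −1 → 6.
The longitude characters are unchanged.

OI68mv26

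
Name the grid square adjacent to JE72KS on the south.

JE72kr

Latitude subsquare s = 18; −1 → 17 = r.
The longitude characters are unchanged.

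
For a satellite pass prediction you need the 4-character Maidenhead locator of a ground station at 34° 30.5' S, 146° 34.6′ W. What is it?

BF65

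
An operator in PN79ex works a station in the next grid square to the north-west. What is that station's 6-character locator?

PO70da

Longitude subsquare e = 4; −1 → 3 = d.
Latitude subsquare x = 23; +1 → 24, wraps to 0 = a, carry into square.
Latitude square 9; +1 → 10, wraps to 0, carry into field.
Latitude field N = 13; +1 → 14 = O.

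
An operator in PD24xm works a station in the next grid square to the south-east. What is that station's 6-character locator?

PD34al

Longitude subsquare x = 23; +1 → 24, wraps to 0 = a, carry into square.
Longitude square 2; +1 → 3.
Latitude subsquare m = 12; −1 → 11 = l.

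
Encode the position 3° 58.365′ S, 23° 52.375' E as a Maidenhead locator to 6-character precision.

KI16wa

Add 180° to longitude and 90° to latitude: 203.8729, 86.0272.
Field (20°×10°, letters A–R): lon ⌊203.8729/20⌋ = 10 → K; lat ⌊86.0272/10⌋ = 8 → I.
Square (2°×1°, digits 0–9): lon ⌊3.8729/2⌋ = 1; lat ⌊6.0272/1⌋ = 6.
Subsquare (5′×2.5′, letters a–x): lon ⌊1.8729/0.0833333⌋ = 22 → w; lat ⌊0.0272/0.0416667⌋ = 0 → a.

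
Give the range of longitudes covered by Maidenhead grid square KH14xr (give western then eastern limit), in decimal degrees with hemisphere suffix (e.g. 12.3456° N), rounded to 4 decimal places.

Field K=10, H=7: +10·20° lon, +7·10° lat → SW at lon 20°, lat -20°.
Square 1, 4: +1·2° lon, +4·1° lat → SW at lon 22°, lat -16°.
Subsquare x=23, r=17: +23·0.0833333° lon, +17·0.0416667° lat → SW at lon 23.9167°, lat -15.2917°.
Cell spans 0.0833333° lon × 0.0416667° lat.
west 23.9167° E, east 24.0000° E.

23.9167° E, 24.0000° E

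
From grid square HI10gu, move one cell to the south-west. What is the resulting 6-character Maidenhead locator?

HI10ft

Longitude subsquare g = 6; −1 → 5 = f.
Latitude subsquare u = 20; −1 → 19 = t.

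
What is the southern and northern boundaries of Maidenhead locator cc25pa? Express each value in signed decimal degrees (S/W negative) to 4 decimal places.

-65.0000, -64.9583

Field C=2, C=2: +2·20° lon, +2·10° lat → SW at lon -140°, lat -70°.
Square 2, 5: +2·2° lon, +5·1° lat → SW at lon -136°, lat -65°.
Subsquare p=15, a=0: +15·0.0833333° lon, +0·0.0416667° lat → SW at lon -134.75°, lat -65°.
Cell spans 0.0833333° lon × 0.0416667° lat.
south -65.0000, north -64.9583.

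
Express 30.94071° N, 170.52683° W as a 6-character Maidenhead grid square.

Offset from 180°W / 90°S: lon 9.4732°, lat 120.9407°.
Field: 9.4732/20 → 0 → A, 120.9407/10 → 12 → M; chars AM.
Square: 9.4732/2 → 4, 0.9407/1 → 0; chars 40.
Subsquare: 1.4732/0.0833333 → 17 → r, 0.9407/0.0416667 → 22 → w; chars rw.

AM40rw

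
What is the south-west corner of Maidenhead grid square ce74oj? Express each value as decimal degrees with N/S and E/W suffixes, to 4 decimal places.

Field C=2, E=4: +2·20° lon, +4·10° lat → SW at lon -140°, lat -50°.
Square 7, 4: +7·2° lon, +4·1° lat → SW at lon -126°, lat -46°.
Subsquare o=14, j=9: +14·0.0833333° lon, +9·0.0416667° lat → SW at lon -124.833°, lat -45.625°.
latitude 45.6250° S, longitude 124.8333° W.

45.6250° S, 124.8333° W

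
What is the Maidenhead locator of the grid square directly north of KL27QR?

Latitude subsquare r = 17; +1 → 18 = s.
The longitude characters are unchanged.

KL27qs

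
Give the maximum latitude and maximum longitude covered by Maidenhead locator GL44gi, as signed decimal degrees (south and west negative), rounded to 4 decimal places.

Field G=6, L=11: +6·20° lon, +11·10° lat → SW at lon -60°, lat 20°.
Square 4, 4: +4·2° lon, +4·1° lat → SW at lon -52°, lat 24°.
Subsquare g=6, i=8: +6·0.0833333° lon, +8·0.0416667° lat → SW at lon -51.5°, lat 24.3333°.
Cell spans 0.0833333° lon × 0.0416667° lat. NE corner is SW corner plus one full cell.
latitude 24.3750, longitude -51.4167.

24.3750, -51.4167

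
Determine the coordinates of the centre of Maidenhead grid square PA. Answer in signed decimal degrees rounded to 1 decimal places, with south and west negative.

-85.0, 130.0

Field P=15, A=0: +15·20° lon, +0·10° lat → SW at lon 120°, lat -90°.
Cell spans 20° lon × 10° lat. Centre is SW corner plus half of each.
latitude -85.0, longitude 130.0.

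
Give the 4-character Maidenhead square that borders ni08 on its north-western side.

Longitude square 0; −1 → -1, wraps to 9, carry into field.
Longitude field N = 13; −1 → 12 = M.
Latitude square 8; +1 → 9.

MI99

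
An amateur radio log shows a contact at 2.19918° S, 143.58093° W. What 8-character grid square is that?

BI87ft02

Add 180° to longitude and 90° to latitude: 36.41907, 87.80082.
Field: lon ⌊36.41907/20⌋ = 1 → B; lat ⌊87.80082/10⌋ = 8 → I.
Square: lon ⌊16.41907/2⌋ = 8; lat ⌊7.80082/1⌋ = 7.
Subsquare: lon ⌊0.41907/0.0833333⌋ = 5 → f; lat ⌊0.80082/0.0416667⌋ = 19 → t.
Extended square: lon ⌊0.00240/0.00833333⌋ = 0; lat ⌊0.00915/0.00416667⌋ = 2.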